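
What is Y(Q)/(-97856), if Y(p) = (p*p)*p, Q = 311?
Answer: -30080231/97856 ≈ -307.39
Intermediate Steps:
Y(p) = p**3 (Y(p) = p**2*p = p**3)
Y(Q)/(-97856) = 311**3/(-97856) = 30080231*(-1/97856) = -30080231/97856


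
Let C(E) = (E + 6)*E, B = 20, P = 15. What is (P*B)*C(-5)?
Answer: -1500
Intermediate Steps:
C(E) = E*(6 + E) (C(E) = (6 + E)*E = E*(6 + E))
(P*B)*C(-5) = (15*20)*(-5*(6 - 5)) = 300*(-5*1) = 300*(-5) = -1500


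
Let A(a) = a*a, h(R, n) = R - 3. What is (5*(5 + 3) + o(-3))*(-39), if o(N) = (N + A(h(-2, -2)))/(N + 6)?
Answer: -1846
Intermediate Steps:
h(R, n) = -3 + R
A(a) = a**2
o(N) = (25 + N)/(6 + N) (o(N) = (N + (-3 - 2)**2)/(N + 6) = (N + (-5)**2)/(6 + N) = (N + 25)/(6 + N) = (25 + N)/(6 + N))
(5*(5 + 3) + o(-3))*(-39) = (5*(5 + 3) + (25 - 3)/(6 - 3))*(-39) = (5*8 + 22/3)*(-39) = (40 + (1/3)*22)*(-39) = (40 + 22/3)*(-39) = (142/3)*(-39) = -1846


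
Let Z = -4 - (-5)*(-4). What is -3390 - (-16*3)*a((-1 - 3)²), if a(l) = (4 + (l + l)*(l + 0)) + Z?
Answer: 20226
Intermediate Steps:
Z = -24 (Z = -4 - 1*20 = -4 - 20 = -24)
a(l) = -20 + 2*l² (a(l) = (4 + (l + l)*(l + 0)) - 24 = (4 + (2*l)*l) - 24 = (4 + 2*l²) - 24 = -20 + 2*l²)
-3390 - (-16*3)*a((-1 - 3)²) = -3390 - (-16*3)*(-20 + 2*((-1 - 3)²)²) = -3390 - (-48)*(-20 + 2*((-4)²)²) = -3390 - (-48)*(-20 + 2*16²) = -3390 - (-48)*(-20 + 2*256) = -3390 - (-48)*(-20 + 512) = -3390 - (-48)*492 = -3390 - 1*(-23616) = -3390 + 23616 = 20226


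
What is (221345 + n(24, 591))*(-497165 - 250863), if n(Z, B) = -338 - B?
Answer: -164877339648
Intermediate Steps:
(221345 + n(24, 591))*(-497165 - 250863) = (221345 + (-338 - 1*591))*(-497165 - 250863) = (221345 + (-338 - 591))*(-748028) = (221345 - 929)*(-748028) = 220416*(-748028) = -164877339648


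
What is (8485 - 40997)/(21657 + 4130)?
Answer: -32512/25787 ≈ -1.2608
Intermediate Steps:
(8485 - 40997)/(21657 + 4130) = -32512/25787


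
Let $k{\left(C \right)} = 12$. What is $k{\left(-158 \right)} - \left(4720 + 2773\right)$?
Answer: $-7481$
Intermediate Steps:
$k{\left(-158 \right)} - \left(4720 + 2773\right) = 12 - \left(4720 + 2773\right) = 12 - 7493 = -7481$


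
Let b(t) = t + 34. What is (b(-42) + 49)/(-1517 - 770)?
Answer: -41/2287 ≈ -0.017927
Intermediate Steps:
b(t) = 34 + t
(b(-42) + 49)/(-1517 - 770) = ((34 - 42) + 49)/(-1517 - 770) = (-8 + 49)/(-2287) = 41*(-1/2287) = -41/2287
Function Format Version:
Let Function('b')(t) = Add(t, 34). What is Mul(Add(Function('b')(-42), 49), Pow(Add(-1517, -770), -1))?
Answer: Rational(-41, 2287) ≈ -0.017927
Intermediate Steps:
Function('b')(t) = Add(34, t)
Mul(Add(Function('b')(-42), 49), Pow(Add(-1517, -770), -1)) = Mul(Add(Add(34, -42), 49), Pow(Add(-1517, -770), -1)) = Mul(Add(-8, 49), Pow(-2287, -1)) = Mul(41, Rational(-1, 2287)) = Rational(-41, 2287)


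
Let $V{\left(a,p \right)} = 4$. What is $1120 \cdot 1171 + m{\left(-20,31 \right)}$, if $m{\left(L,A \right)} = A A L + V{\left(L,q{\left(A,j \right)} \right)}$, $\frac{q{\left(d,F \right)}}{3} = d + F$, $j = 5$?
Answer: $1292304$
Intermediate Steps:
$q{\left(d,F \right)} = 3 F + 3 d$ ($q{\left(d,F \right)} = 3 \left(d + F\right) = 3 \left(F + d\right) = 3 F + 3 d$)
$m{\left(L,A \right)} = 4 + L A^{2}$ ($m{\left(L,A \right)} = A A L + 4 = A^{2} L + 4 = L A^{2} + 4 = 4 + L A^{2}$)
$1120 \cdot 1171 + m{\left(-20,31 \right)} = 1120 \cdot 1171 + \left(4 - 20 \cdot 31^{2}\right) = 1311520 + \left(4 - 19220\right) = 1311520 - 19216 = 1292304$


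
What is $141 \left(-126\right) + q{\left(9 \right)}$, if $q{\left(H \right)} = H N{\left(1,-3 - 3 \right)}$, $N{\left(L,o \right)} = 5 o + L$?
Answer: $-18027$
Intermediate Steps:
$N{\left(L,o \right)} = L + 5 o$
$q{\left(H \right)} = - 29 H$ ($q{\left(H \right)} = H \left(1 + 5 \left(-3 - 3\right)\right) = H \left(1 + 5 \left(-6\right)\right) = H \left(1 - 30\right) = H \left(-29\right) = - 29 H$)
$141 \left(-126\right) + q{\left(9 \right)} = 141 \left(-126\right) - 261 = -17766 - 261 = -18027$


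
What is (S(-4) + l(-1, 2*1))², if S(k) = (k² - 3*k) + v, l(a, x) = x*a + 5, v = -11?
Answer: 400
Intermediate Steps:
l(a, x) = 5 + a*x (l(a, x) = a*x + 5 = 5 + a*x)
S(k) = -11 + k² - 3*k (S(k) = (k² - 3*k) - 11 = -11 + k² - 3*k)
(S(-4) + l(-1, 2*1))² = ((-11 + (-4)² - 3*(-4)) + (5 - 2))² = ((-11 + 16 + 12) + (5 - 1*2))² = (17 + (5 - 2))² = (17 + 3)² = 20² = 400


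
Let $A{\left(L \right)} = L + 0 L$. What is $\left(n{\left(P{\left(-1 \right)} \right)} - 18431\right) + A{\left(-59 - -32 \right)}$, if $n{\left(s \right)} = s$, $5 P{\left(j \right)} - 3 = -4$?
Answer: $- \frac{92291}{5} \approx -18458.0$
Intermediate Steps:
$P{\left(j \right)} = - \frac{1}{5}$ ($P{\left(j \right)} = \frac{3}{5} + \frac{1}{5} \left(-4\right) = \frac{3}{5} - \frac{4}{5} = - \frac{1}{5}$)
$A{\left(L \right)} = L$ ($A{\left(L \right)} = L + 0 = L$)
$\left(n{\left(P{\left(-1 \right)} \right)} - 18431\right) + A{\left(-59 - -32 \right)} = \left(- \frac{1}{5} - 18431\right) - 27 = - \frac{92156}{5} + \left(-59 + 32\right) = - \frac{92156}{5} - 27 = - \frac{92291}{5}$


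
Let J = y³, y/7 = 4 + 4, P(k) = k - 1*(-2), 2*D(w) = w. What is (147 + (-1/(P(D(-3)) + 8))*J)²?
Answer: 121614705289/289 ≈ 4.2081e+8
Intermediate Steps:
D(w) = w/2
P(k) = 2 + k (P(k) = k + 2 = 2 + k)
y = 56 (y = 7*(4 + 4) = 7*8 = 56)
J = 175616 (J = 56³ = 175616)
(147 + (-1/(P(D(-3)) + 8))*J)² = (147 + (-1/((2 + (½)*(-3)) + 8))*175616)² = (147 + (-1/((2 - 3/2) + 8))*175616)² = (147 + (-1/(½ + 8))*175616)² = (147 + (-1/(17/2))*175616)² = (147 + ((2/17)*(-1))*175616)² = (147 - 2/17*175616)² = (147 - 351232/17)² = (-348733/17)² = 121614705289/289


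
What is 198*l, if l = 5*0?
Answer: 0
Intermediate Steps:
l = 0
198*l = 198*0 = 0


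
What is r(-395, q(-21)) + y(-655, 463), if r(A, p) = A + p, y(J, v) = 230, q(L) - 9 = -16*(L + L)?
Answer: 516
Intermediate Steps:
q(L) = 9 - 32*L (q(L) = 9 - 16*(L + L) = 9 - 32*L)
r(-395, q(-21)) + y(-655, 463) = (-395 + (9 - 32*(-21))) + 230 = (-395 + (9 + 672)) + 230 = (-395 + 681) + 230 = 286 + 230 = 516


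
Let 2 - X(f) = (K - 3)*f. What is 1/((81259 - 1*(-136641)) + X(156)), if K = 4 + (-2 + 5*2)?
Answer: 1/216498 ≈ 4.6190e-6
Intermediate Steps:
K = 12 (K = 4 + (-2 + 10) = 4 + 8 = 12)
X(f) = 2 - 9*f (X(f) = 2 - (12 - 3)*f = 2 - 9*f)
1/((81259 - 1*(-136641)) + X(156)) = 1/((81259 - 1*(-136641)) + (2 - 9*156)) = 1/((81259 + 136641) + (2 - 1404)) = 1/(217900 - 1402) = 1/216498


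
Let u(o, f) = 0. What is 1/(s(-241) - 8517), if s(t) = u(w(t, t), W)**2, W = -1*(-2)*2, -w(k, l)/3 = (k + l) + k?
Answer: -1/8517 ≈ -0.00011741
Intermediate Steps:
w(k, l) = -6*k - 3*l (w(k, l) = -3*((k + l) + k) = -3*(l + 2*k) = -6*k - 3*l)
W = 4 (W = 2*2 = 4)
s(t) = 0 (s(t) = 0**2 = 0)
1/(s(-241) - 8517) = 1/(0 - 8517) = 1/(-8517) = -1/8517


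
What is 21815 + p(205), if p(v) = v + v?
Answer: 22225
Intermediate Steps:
p(v) = 2*v
21815 + p(205) = 21815 + 2*205 = 21815 + 410 = 22225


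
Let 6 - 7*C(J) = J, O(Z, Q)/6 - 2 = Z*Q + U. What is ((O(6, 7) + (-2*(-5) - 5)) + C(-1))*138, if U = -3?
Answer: 34776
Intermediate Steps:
O(Z, Q) = -6 + 6*Q*Z (O(Z, Q) = 12 + 6*(Z*Q - 3) = 12 + 6*(Q*Z - 3) = 12 + 6*(-3 + Q*Z) = 12 + (-18 + 6*Q*Z) = -6 + 6*Q*Z)
C(J) = 6/7 - J/7
((O(6, 7) + (-2*(-5) - 5)) + C(-1))*138 = (((-6 + 6*7*6) + (-2*(-5) - 5)) + (6/7 - 1/7*(-1)))*138 = (((-6 + 252) + (10 - 5)) + (6/7 + 1/7))*138 = ((246 + 5) + 1)*138 = (251 + 1)*138 = 252*138 = 34776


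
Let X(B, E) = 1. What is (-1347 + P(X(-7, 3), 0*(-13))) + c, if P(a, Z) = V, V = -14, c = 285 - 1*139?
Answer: -1215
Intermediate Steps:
c = 146 (c = 285 - 139 = 146)
P(a, Z) = -14
(-1347 + P(X(-7, 3), 0*(-13))) + c = (-1347 - 14) + 146 = -1361 + 146 = -1215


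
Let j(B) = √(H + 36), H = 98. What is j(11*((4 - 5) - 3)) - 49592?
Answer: -49592 + √134 ≈ -49580.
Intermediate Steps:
j(B) = √134 (j(B) = √(98 + 36) = √134)
j(11*((4 - 5) - 3)) - 49592 = √134 - 49592 = -49592 + √134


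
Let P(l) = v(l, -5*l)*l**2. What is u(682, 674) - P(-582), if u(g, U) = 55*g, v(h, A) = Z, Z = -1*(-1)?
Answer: -301214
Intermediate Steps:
Z = 1
v(h, A) = 1
P(l) = l**2 (P(l) = 1*l**2 = l**2)
u(682, 674) - P(-582) = 55*682 - 1*(-582)**2 = 37510 - 1*338724 = 37510 - 338724 = -301214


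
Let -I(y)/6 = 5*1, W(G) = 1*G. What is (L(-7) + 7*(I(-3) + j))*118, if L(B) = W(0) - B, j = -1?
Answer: -24780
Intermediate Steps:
W(G) = G
I(y) = -30
L(B) = -B (L(B) = 0 - B = -B)
(L(-7) + 7*(I(-3) + j))*118 = (-1*(-7) + 7*(-30 - 1))*118 = (7 + 7*(-31))*118 = (7 - 217)*118 = -210*118 = -24780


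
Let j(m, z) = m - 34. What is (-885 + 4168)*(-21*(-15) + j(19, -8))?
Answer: 984900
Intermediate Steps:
j(m, z) = -34 + m
(-885 + 4168)*(-21*(-15) + j(19, -8)) = (-885 + 4168)*(-21*(-15) + (-34 + 19)) = 3283*(315 - 15) = 3283*300 = 984900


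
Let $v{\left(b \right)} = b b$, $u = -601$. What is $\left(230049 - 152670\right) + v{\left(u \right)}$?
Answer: $438580$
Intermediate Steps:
$v{\left(b \right)} = b^{2}$
$\left(230049 - 152670\right) + v{\left(u \right)} = \left(230049 - 152670\right) + \left(-601\right)^{2} = \left(230049 - 152670\right) + 361201 = 77379 + 361201 = 438580$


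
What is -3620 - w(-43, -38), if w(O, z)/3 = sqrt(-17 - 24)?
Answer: -3620 - 3*I*sqrt(41) ≈ -3620.0 - 19.209*I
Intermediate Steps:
w(O, z) = 3*I*sqrt(41) (w(O, z) = 3*sqrt(-17 - 24) = 3*sqrt(-41) = 3*(I*sqrt(41)) = 3*I*sqrt(41))
-3620 - w(-43, -38) = -3620 - 3*I*sqrt(41)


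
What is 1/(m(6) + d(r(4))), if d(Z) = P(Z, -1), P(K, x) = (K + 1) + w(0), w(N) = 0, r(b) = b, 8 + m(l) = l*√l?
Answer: 1/69 + 2*√6/69 ≈ 0.085492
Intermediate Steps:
m(l) = -8 + l^(3/2) (m(l) = -8 + l*√l = -8 + l^(3/2))
P(K, x) = 1 + K (P(K, x) = (K + 1) + 0 = (1 + K) + 0 = 1 + K)
d(Z) = 1 + Z
1/(m(6) + d(r(4))) = 1/((-8 + 6^(3/2)) + (1 + 4)) = 1/((-8 + 6*√6) + 5) = 1/(-3 + 6*√6)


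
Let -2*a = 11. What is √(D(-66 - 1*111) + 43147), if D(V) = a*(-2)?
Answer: √43158 ≈ 207.75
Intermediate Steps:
a = -11/2 (a = -½*11 = -11/2 ≈ -5.5000)
D(V) = 11 (D(V) = -11/2*(-2) = 11)
√(D(-66 - 1*111) + 43147) = √(11 + 43147) = √43158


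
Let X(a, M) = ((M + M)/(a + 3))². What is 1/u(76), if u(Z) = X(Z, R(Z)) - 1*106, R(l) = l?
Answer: -6241/638442 ≈ -0.0097754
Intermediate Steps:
X(a, M) = 4*M²/(3 + a)² (X(a, M) = ((2*M)/(3 + a))² = (2*M/(3 + a))² = 4*M²/(3 + a)²)
u(Z) = -106 + 4*Z²/(3 + Z)² (u(Z) = 4*Z²/(3 + Z)² - 1*106 = 4*Z²/(3 + Z)² - 106 = -106 + 4*Z²/(3 + Z)²)
1/u(76) = 1/(-106 + 4*76²/(3 + 76)²) = 1/(-106 + 4*5776/79²) = 1/(-106 + 4*5776*(1/6241)) = 1/(-106 + 23104/6241) = 1/(-638442/6241) = -6241/638442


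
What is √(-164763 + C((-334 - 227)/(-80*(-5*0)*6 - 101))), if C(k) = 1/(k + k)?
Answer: I*√207417391170/1122 ≈ 405.91*I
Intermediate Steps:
C(k) = 1/(2*k)
√(-164763 + C((-334 - 227)/(-80*(-5*0)*6 - 101))) = √(-164763 + 1/(2*(((-334 - 227)/(-80*(-5*0)*6 - 101))))) = √(-164763 + 1/(2*((-561/(-0*6 - 101))))) = √(-164763 + 1/(2*((-561/(-80*0 - 101))))) = √(-164763 + 1/(2*((-561/(0 - 101))))) = √(-164763 + 1/(2*((-561/(-101))))) = √(-164763 + 1/(2*((-561*(-1/101))))) = √(-164763 + 1/(2*(561/101))) = √(-164763 + (½)*(101/561)) = √(-164763 + 101/1122) = √(-184863985/1122) = I*√207417391170/1122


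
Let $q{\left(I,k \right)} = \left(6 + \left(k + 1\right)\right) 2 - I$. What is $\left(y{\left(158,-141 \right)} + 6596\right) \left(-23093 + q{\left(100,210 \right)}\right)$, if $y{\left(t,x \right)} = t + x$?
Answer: $-150505267$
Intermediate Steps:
$q{\left(I,k \right)} = 14 - I + 2 k$ ($q{\left(I,k \right)} = \left(6 + \left(1 + k\right)\right) 2 - I = \left(7 + k\right) 2 - I = \left(14 + 2 k\right) - I = 14 - I + 2 k$)
$\left(y{\left(158,-141 \right)} + 6596\right) \left(-23093 + q{\left(100,210 \right)}\right) = \left(\left(158 - 141\right) + 6596\right) \left(-23093 + \left(14 - 100 + 2 \cdot 210\right)\right) = \left(17 + 6596\right) \left(-23093 + \left(14 - 100 + 420\right)\right) = 6613 \left(-23093 + 334\right) = 6613 \left(-22759\right) = -150505267$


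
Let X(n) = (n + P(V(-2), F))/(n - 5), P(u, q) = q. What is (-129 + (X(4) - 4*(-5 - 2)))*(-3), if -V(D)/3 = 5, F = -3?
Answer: 306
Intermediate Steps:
V(D) = -15 (V(D) = -3*5 = -15)
X(n) = (-3 + n)/(-5 + n) (X(n) = (n - 3)/(n - 5) = (-3 + n)/(-5 + n))
(-129 + (X(4) - 4*(-5 - 2)))*(-3) = (-129 + ((-3 + 4)/(-5 + 4) - 4*(-5 - 2)))*(-3) = (-129 + (1/(-1) - 4*(-7)))*(-3) = (-129 + (-1*1 + 28))*(-3) = (-129 + (-1 + 28))*(-3) = (-129 + 27)*(-3) = -102*(-3) = 306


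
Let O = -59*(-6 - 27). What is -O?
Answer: -1947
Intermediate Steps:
O = 1947 (O = -59*(-33) = 1947)
-O = -1*1947 = -1947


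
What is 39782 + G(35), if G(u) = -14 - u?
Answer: 39733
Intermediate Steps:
39782 + G(35) = 39782 + (-14 - 1*35) = 39782 + (-14 - 35) = 39782 - 49 = 39733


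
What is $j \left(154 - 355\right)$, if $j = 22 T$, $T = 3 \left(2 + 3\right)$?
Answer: $-66330$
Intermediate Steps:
$T = 15$ ($T = 3 \cdot 5 = 15$)
$j = 330$ ($j = 22 \cdot 15 = 330$)
$j \left(154 - 355\right) = 330 \left(154 - 355\right) = 330 \left(-201\right) = -66330$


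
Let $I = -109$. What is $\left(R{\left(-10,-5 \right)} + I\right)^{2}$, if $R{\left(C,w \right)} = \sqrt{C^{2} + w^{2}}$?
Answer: $12006 - 1090 \sqrt{5} \approx 9568.7$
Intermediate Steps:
$\left(R{\left(-10,-5 \right)} + I\right)^{2} = \left(\sqrt{\left(-10\right)^{2} + \left(-5\right)^{2}} - 109\right)^{2} = \left(\sqrt{100 + 25} - 109\right)^{2} = \left(\sqrt{125} - 109\right)^{2} = \left(5 \sqrt{5} - 109\right)^{2} = \left(-109 + 5 \sqrt{5}\right)^{2}$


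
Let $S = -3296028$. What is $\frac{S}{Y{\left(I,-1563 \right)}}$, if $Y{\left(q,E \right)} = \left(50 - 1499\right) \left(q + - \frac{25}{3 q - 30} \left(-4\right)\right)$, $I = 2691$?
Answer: $\frac{420792908}{497807699} \approx 0.84529$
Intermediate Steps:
$Y{\left(q,E \right)} = - \frac{144900}{-30 + 3 q} - 1449 q$ ($Y{\left(q,E \right)} = - 1449 \left(q + - \frac{25}{-30 + 3 q} \left(-4\right)\right) = - 1449 \left(q + \frac{100}{-30 + 3 q}\right) = - \frac{144900}{-30 + 3 q} - 1449 q$)
$\frac{S}{Y{\left(I,-1563 \right)}} = - \frac{3296028}{483 \frac{1}{-10 + 2691} \left(-100 - 3 \cdot 2691^{2} + 30 \cdot 2691\right)} = - \frac{3296028}{483 \cdot \frac{1}{2681} \left(-100 - 21724443 + 80730\right)} = - \frac{3296028}{483 \cdot \frac{1}{2681} \left(-21643813\right)} = - \frac{3296028}{- \frac{1493423097}{383}} = \left(-3296028\right) \left(- \frac{383}{1493423097}\right) = \frac{420792908}{497807699}$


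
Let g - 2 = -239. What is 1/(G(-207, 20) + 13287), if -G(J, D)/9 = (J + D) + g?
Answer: 1/17103 ≈ 5.8469e-5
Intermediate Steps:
g = -237 (g = 2 - 239 = -237)
G(J, D) = 2133 - 9*D - 9*J (G(J, D) = -9*((J + D) - 237) = -9*((D + J) - 237) = -9*(-237 + D + J) = 2133 - 9*D - 9*J)
1/(G(-207, 20) + 13287) = 1/((2133 - 9*20 - 9*(-207)) + 13287) = 1/((2133 - 180 + 1863) + 13287) = 1/(3816 + 13287) = 1/17103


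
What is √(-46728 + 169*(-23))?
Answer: I*√50615 ≈ 224.98*I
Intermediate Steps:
√(-46728 + 169*(-23)) = √(-46728 - 3887) = √(-50615) = I*√50615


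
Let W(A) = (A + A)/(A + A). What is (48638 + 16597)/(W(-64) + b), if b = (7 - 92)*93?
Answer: -65235/7904 ≈ -8.2534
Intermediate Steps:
W(A) = 1 (W(A) = (2*A)/((2*A)) = (2*A)*(1/(2*A)) = 1)
b = -7905 (b = -85*93 = -7905)
(48638 + 16597)/(W(-64) + b) = (48638 + 16597)/(1 - 7905) = 65235/(-7904) = 65235*(-1/7904) = -65235/7904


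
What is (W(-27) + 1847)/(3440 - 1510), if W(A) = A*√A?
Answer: 1847/1930 - 81*I*√3/1930 ≈ 0.957 - 0.072692*I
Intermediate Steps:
W(A) = A^(3/2)
(W(-27) + 1847)/(3440 - 1510) = ((-27)^(3/2) + 1847)/(3440 - 1510) = (-81*I*√3 + 1847)/1930 = (1847 - 81*I*√3)*(1/1930) = 1847/1930 - 81*I*√3/1930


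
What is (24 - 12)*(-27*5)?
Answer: -1620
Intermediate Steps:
(24 - 12)*(-27*5) = 12*(-135) = -1620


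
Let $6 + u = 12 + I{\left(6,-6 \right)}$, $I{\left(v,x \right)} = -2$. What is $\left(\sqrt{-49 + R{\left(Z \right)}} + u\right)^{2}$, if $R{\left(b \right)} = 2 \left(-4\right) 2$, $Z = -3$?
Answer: $\left(4 + i \sqrt{65}\right)^{2} \approx -49.0 + 64.498 i$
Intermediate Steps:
$R{\left(b \right)} = -16$ ($R{\left(b \right)} = \left(-8\right) 2 = -16$)
$u = 4$ ($u = -6 + \left(12 - 2\right) = -6 + 10 = 4$)
$\left(\sqrt{-49 + R{\left(Z \right)}} + u\right)^{2} = \left(\sqrt{-49 - 16} + 4\right)^{2} = \left(\sqrt{-65} + 4\right)^{2} = \left(i \sqrt{65} + 4\right)^{2} = \left(4 + i \sqrt{65}\right)^{2}$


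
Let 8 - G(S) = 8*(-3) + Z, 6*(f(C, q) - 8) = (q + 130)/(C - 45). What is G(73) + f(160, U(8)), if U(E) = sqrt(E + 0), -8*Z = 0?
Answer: 2773/69 + sqrt(2)/345 ≈ 40.193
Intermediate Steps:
Z = 0 (Z = -1/8*0 = 0)
U(E) = sqrt(E)
f(C, q) = 8 + (130 + q)/(6*(-45 + C)) (f(C, q) = 8 + ((q + 130)/(C - 45))/6 = 8 + ((130 + q)/(-45 + C))/6 = 8 + (130 + q)/(6*(-45 + C)))
G(S) = 32 (G(S) = 8 - (8*(-3) + 0) = 8 - (-24 + 0) = 8 - 1*(-24) = 8 + 24 = 32)
G(73) + f(160, U(8)) = 32 + (-2030 + sqrt(8) + 48*160)/(6*(-45 + 160)) = 32 + (1/6)*(-2030 + 2*sqrt(2) + 7680)/115 = 32 + (1/6)*(1/115)*(5650 + 2*sqrt(2)) = 32 + (565/69 + sqrt(2)/345) = 2773/69 + sqrt(2)/345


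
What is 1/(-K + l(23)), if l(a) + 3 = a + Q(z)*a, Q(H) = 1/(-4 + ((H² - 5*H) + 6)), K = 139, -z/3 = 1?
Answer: -26/3071 ≈ -0.0084663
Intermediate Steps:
z = -3 (z = -3*1 = -3)
Q(H) = 1/(2 + H² - 5*H) (Q(H) = 1/(-4 + (6 + H² - 5*H)) = 1/(2 + H² - 5*H))
l(a) = -3 + 27*a/26 (l(a) = -3 + (a + a/(2 + (-3)² - 5*(-3))) = -3 + (a + a/(2 + 9 + 15)) = -3 + (a + a/26) = -3 + 27*a/26)
1/(-K + l(23)) = 1/(-1*139 + (-3 + (27/26)*23)) = 1/(-139 + (-3 + 621/26)) = 1/(-139 + 543/26) = 1/(-3071/26) = -26/3071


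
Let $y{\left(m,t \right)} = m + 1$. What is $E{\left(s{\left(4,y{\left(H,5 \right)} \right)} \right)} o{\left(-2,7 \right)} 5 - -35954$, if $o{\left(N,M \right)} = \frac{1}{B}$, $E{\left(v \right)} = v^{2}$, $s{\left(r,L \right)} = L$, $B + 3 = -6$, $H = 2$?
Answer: $35949$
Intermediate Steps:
$B = -9$ ($B = -3 - 6 = -9$)
$y{\left(m,t \right)} = 1 + m$
$o{\left(N,M \right)} = - \frac{1}{9}$ ($o{\left(N,M \right)} = \frac{1}{-9} = - \frac{1}{9}$)
$E{\left(s{\left(4,y{\left(H,5 \right)} \right)} \right)} o{\left(-2,7 \right)} 5 - -35954 = \left(1 + 2\right)^{2} \left(- \frac{1}{9}\right) 5 - -35954 = 3^{2} \left(- \frac{1}{9}\right) 5 + 35954 = 9 \left(- \frac{1}{9}\right) 5 + 35954 = \left(-1\right) 5 + 35954 = -5 + 35954 = 35949$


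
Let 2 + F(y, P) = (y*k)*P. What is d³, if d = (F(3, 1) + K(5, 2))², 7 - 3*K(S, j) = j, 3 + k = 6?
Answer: 308915776/729 ≈ 4.2375e+5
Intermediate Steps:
k = 3 (k = -3 + 6 = 3)
K(S, j) = 7/3 - j/3
F(y, P) = -2 + 3*P*y (F(y, P) = -2 + (y*3)*P = -2 + (3*y)*P = -2 + 3*P*y)
d = 676/9 (d = ((-2 + 3*1*3) + (7/3 - ⅓*2))² = ((-2 + 9) + (7/3 - ⅔))² = (7 + 5/3)² = (26/3)² = 676/9 ≈ 75.111)
d³ = (676/9)³ = 308915776/729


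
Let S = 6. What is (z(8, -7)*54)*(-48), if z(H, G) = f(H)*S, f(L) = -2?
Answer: 31104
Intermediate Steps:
z(H, G) = -12 (z(H, G) = -2*6 = -12)
(z(8, -7)*54)*(-48) = -12*54*(-48) = -648*(-48) = 31104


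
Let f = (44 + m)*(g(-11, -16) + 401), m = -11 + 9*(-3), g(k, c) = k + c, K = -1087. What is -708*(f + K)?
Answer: -819156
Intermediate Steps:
g(k, c) = c + k
m = -38 (m = -11 - 27 = -38)
f = 2244 (f = (44 - 38)*((-16 - 11) + 401) = 6*(-27 + 401) = 6*374 = 2244)
-708*(f + K) = -708*(2244 - 1087) = -708*1157 = -819156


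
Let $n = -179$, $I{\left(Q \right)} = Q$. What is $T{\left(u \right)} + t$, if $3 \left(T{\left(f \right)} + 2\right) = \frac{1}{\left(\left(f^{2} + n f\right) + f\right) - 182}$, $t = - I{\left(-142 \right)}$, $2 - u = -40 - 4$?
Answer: $\frac{2626679}{18762} \approx 140.0$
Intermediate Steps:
$u = 46$ ($u = 2 - \left(-40 - 4\right) = 2 - -44 = 2 + 44 = 46$)
$t = 142$ ($t = \left(-1\right) \left(-142\right) = 142$)
$T{\left(f \right)} = -2 + \frac{1}{3 \left(-182 + f^{2} - 178 f\right)}$ ($T{\left(f \right)} = -2 + \frac{1}{3 \left(\left(\left(f^{2} - 179 f\right) + f\right) - 182\right)} = -2 + \frac{1}{3 \left(\left(f^{2} - 178 f\right) - 182\right)} = -2 + \frac{1}{3 \left(-182 + f^{2} - 178 f\right)}$)
$T{\left(u \right)} + t = \frac{1093 - 6 \cdot 46^{2} + 1068 \cdot 46}{3 \left(-182 + 46^{2} - 8188\right)} + 142 = \frac{1093 - 12696 + 49128}{3 \left(-182 + 2116 - 8188\right)} + 142 = \frac{1093 - 12696 + 49128}{3 \left(-6254\right)} + 142 = \frac{1}{3} \left(- \frac{1}{6254}\right) 37525 + 142 = - \frac{37525}{18762} + 142 = \frac{2626679}{18762}$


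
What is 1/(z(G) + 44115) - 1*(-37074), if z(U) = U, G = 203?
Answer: 1643045533/44318 ≈ 37074.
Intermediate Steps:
1/(z(G) + 44115) - 1*(-37074) = 1/(203 + 44115) - 1*(-37074) = 1/44318 + 37074 = 1643045533/44318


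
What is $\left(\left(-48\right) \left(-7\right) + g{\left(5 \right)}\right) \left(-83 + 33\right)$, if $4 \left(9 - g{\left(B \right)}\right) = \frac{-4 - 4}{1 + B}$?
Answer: $- \frac{51800}{3} \approx -17267.0$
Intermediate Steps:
$g{\left(B \right)} = 9 + \frac{2}{1 + B}$ ($g{\left(B \right)} = 9 - \frac{\left(-4 - 4\right) \frac{1}{1 + B}}{4} = 9 - \frac{\left(-8\right) \frac{1}{1 + B}}{4} = 9 + \frac{2}{1 + B}$)
$\left(\left(-48\right) \left(-7\right) + g{\left(5 \right)}\right) \left(-83 + 33\right) = \left(\left(-48\right) \left(-7\right) + \frac{11 + 9 \cdot 5}{1 + 5}\right) \left(-83 + 33\right) = \left(336 + \frac{11 + 45}{6}\right) \left(-50\right) = \left(336 + \frac{1}{6} \cdot 56\right) \left(-50\right) = \left(336 + \frac{28}{3}\right) \left(-50\right) = \frac{1036}{3} \left(-50\right) = - \frac{51800}{3}$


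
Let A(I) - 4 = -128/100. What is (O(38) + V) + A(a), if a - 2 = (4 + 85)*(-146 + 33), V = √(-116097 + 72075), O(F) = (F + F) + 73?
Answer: 3793/25 + I*√44022 ≈ 151.72 + 209.81*I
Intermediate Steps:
O(F) = 73 + 2*F (O(F) = 2*F + 73 = 73 + 2*F)
V = I*√44022 (V = √(-44022) = I*√44022 ≈ 209.81*I)
a = -10055 (a = 2 + (4 + 85)*(-146 + 33) = 2 + 89*(-113) = 2 - 10057 = -10055)
A(I) = 68/25 (A(I) = 4 - 128/100 = 4 - 128*1/100 = 4 - 32/25 = 68/25)
(O(38) + V) + A(a) = ((73 + 2*38) + I*√44022) + 68/25 = ((73 + 76) + I*√44022) + 68/25 = (149 + I*√44022) + 68/25 = 3793/25 + I*√44022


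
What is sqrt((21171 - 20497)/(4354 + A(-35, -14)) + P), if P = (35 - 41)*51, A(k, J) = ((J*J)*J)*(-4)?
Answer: I*sqrt(17975597745)/7665 ≈ 17.492*I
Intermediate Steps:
A(k, J) = -4*J**3 (A(k, J) = (J**2*J)*(-4) = J**3*(-4) = -4*J**3)
P = -306 (P = -6*51 = -306)
sqrt((21171 - 20497)/(4354 + A(-35, -14)) + P) = sqrt((21171 - 20497)/(4354 - 4*(-14)**3) - 306) = sqrt(674/(4354 - 4*(-2744)) - 306) = sqrt(674/(4354 + 10976) - 306) = sqrt(674/15330 - 306) = sqrt(674*(1/15330) - 306) = sqrt(337/7665 - 306) = sqrt(-2345153/7665) = I*sqrt(17975597745)/7665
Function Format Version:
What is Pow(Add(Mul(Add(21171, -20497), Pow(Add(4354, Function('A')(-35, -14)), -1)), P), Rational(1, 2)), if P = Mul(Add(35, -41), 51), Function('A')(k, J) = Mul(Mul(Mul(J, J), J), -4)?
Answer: Mul(Rational(1, 7665), I, Pow(17975597745, Rational(1, 2))) ≈ Mul(17.492, I)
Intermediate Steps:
Function('A')(k, J) = Mul(-4, Pow(J, 3)) (Function('A')(k, J) = Mul(Mul(Pow(J, 2), J), -4) = Mul(Pow(J, 3), -4) = Mul(-4, Pow(J, 3)))
P = -306 (P = Mul(-6, 51) = -306)
Pow(Add(Mul(Add(21171, -20497), Pow(Add(4354, Function('A')(-35, -14)), -1)), P), Rational(1, 2)) = Pow(Add(Mul(Add(21171, -20497), Pow(Add(4354, Mul(-4, Pow(-14, 3))), -1)), -306), Rational(1, 2)) = Pow(Add(Mul(674, Pow(Add(4354, Mul(-4, -2744)), -1)), -306), Rational(1, 2)) = Pow(Add(Mul(674, Pow(Add(4354, 10976), -1)), -306), Rational(1, 2)) = Pow(Add(Mul(674, Pow(15330, -1)), -306), Rational(1, 2)) = Pow(Add(Mul(674, Rational(1, 15330)), -306), Rational(1, 2)) = Pow(Add(Rational(337, 7665), -306), Rational(1, 2)) = Pow(Rational(-2345153, 7665), Rational(1, 2)) = Mul(Rational(1, 7665), I, Pow(17975597745, Rational(1, 2)))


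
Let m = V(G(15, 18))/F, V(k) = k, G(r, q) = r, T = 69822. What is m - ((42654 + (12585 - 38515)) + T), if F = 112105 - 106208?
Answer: -510361747/5897 ≈ -86546.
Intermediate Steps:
F = 5897
m = 15/5897 ≈ 0.0025437
m - ((42654 + (12585 - 38515)) + T) = 15/5897 - ((42654 + (12585 - 38515)) + 69822) = 15/5897 - ((42654 - 25930) + 69822) = 15/5897 - (16724 + 69822) = 15/5897 - 1*86546 = 15/5897 - 86546 = -510361747/5897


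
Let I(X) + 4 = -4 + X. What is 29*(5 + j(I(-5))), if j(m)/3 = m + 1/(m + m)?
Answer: -25723/26 ≈ -989.35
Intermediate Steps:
I(X) = -8 + X (I(X) = -4 + (-4 + X) = -8 + X)
j(m) = 3*m + 3/(2*m) (j(m) = 3*(m + 1/(m + m)) = 3*(m + 1/(2*m)) = 3*m + 3/(2*m))
29*(5 + j(I(-5))) = 29*(5 + (3*(-8 - 5) + 3/(2*(-8 - 5)))) = 29*(5 + (3*(-13) + (3/2)/(-13))) = 29*(5 + (-39 + (3/2)*(-1/13))) = 29*(5 + (-39 - 3/26)) = 29*(5 - 1017/26) = 29*(-887/26) = -25723/26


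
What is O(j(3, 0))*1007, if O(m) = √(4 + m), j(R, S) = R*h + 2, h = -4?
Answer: 1007*I*√6 ≈ 2466.6*I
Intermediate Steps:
j(R, S) = 2 - 4*R (j(R, S) = R*(-4) + 2 = -4*R + 2 = 2 - 4*R)
O(j(3, 0))*1007 = √(4 + (2 - 4*3))*1007 = √(4 + (2 - 12))*1007 = √(4 - 10)*1007 = √(-6)*1007 = (I*√6)*1007 = 1007*I*√6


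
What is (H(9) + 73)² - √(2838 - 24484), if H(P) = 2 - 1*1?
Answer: 5476 - I*√21646 ≈ 5476.0 - 147.13*I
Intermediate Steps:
H(P) = 1 (H(P) = 2 - 1 = 1)
(H(9) + 73)² - √(2838 - 24484) = (1 + 73)² - √(2838 - 24484) = 74² - √(-21646) = 5476 - I*√21646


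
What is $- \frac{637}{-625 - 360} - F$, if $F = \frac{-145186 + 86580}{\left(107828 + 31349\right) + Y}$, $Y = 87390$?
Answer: $\frac{202050089}{223168495} \approx 0.90537$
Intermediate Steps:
$F = - \frac{58606}{226567}$ ($F = \frac{-145186 + 86580}{\left(107828 + 31349\right) + 87390} = - \frac{58606}{139177 + 87390} = - \frac{58606}{226567} \approx -0.25867$)
$- \frac{637}{-625 - 360} - F = - \frac{637}{-625 - 360} - - \frac{58606}{226567} = - \frac{637}{-985} + \frac{58606}{226567} = \left(-637\right) \left(- \frac{1}{985}\right) + \frac{58606}{226567} = \frac{637}{985} + \frac{58606}{226567} = \frac{202050089}{223168495}$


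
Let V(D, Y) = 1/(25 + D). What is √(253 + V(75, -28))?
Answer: √25301/10 ≈ 15.906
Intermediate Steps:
√(253 + V(75, -28)) = √(253 + 1/(25 + 75)) = √(253 + 1/100) = √(25301/100) = √25301/10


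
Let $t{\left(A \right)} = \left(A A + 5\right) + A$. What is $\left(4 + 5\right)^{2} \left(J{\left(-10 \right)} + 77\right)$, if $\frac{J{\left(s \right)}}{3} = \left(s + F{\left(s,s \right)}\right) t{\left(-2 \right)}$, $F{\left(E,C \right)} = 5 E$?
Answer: $-95823$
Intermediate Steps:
$t{\left(A \right)} = 5 + A + A^{2}$ ($t{\left(A \right)} = \left(A^{2} + 5\right) + A = \left(5 + A^{2}\right) + A = 5 + A + A^{2}$)
$J{\left(s \right)} = 126 s$ ($J{\left(s \right)} = 3 \left(s + 5 s\right) \left(5 - 2 + \left(-2\right)^{2}\right) = 3 \cdot 6 s \left(5 - 2 + 4\right) = 3 \cdot 6 s 7 = 3 \cdot 42 s = 126 s$)
$\left(4 + 5\right)^{2} \left(J{\left(-10 \right)} + 77\right) = \left(4 + 5\right)^{2} \left(126 \left(-10\right) + 77\right) = 9^{2} \left(-1260 + 77\right) = 81 \left(-1183\right) = -95823$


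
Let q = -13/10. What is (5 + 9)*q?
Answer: -91/5 ≈ -18.200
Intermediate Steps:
q = -13/10 (q = -13*1/10 = -13/10 ≈ -1.3000)
(5 + 9)*q = (5 + 9)*(-13/10) = 14*(-13/10) = -91/5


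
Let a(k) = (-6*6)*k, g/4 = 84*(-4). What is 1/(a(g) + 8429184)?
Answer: 1/8477568 ≈ 1.1796e-7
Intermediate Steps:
g = -1344 (g = 4*(84*(-4)) = 4*(-336) = -1344)
a(k) = -36*k
1/(a(g) + 8429184) = 1/(-36*(-1344) + 8429184) = 1/(48384 + 8429184) = 1/8477568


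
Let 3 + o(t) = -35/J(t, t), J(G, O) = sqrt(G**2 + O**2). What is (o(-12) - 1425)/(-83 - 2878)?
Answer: 68/141 + 5*sqrt(2)/10152 ≈ 0.48297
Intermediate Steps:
o(t) = -3 - 35*sqrt(2)/(2*sqrt(t**2)) (o(t) = -3 - 35/sqrt(t**2 + t**2) = -3 - 35*sqrt(2)/(2*sqrt(t**2)))
(o(-12) - 1425)/(-83 - 2878) = ((-3 - 35*sqrt(2)/(2*sqrt((-12)**2))) - 1425)/(-83 - 2878) = ((-3 - 35*sqrt(2)/(2*sqrt(144))) - 1425)/(-2961) = ((-3 - 35/2*sqrt(2)*1/12) - 1425)*(-1/2961) = ((-3 - 35*sqrt(2)/24) - 1425)*(-1/2961) = (-1428 - 35*sqrt(2)/24)*(-1/2961) = 68/141 + 5*sqrt(2)/10152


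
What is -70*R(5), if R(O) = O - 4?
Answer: -70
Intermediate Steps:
R(O) = -4 + O
-70*R(5) = -70*(-4 + 5) = -70*1 = -70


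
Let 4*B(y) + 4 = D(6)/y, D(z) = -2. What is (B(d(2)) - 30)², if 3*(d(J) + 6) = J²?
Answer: 748225/784 ≈ 954.37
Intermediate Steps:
d(J) = -6 + J²/3
B(y) = -1 - 1/(2*y) (B(y) = -1 + (-2/y)/4 = -1 - 1/(2*y))
(B(d(2)) - 30)² = ((-½ - (-6 + (⅓)*2²))/(-6 + (⅓)*2²) - 30)² = ((-½ - (-6 + (⅓)*4))/(-6 + (⅓)*4) - 30)² = ((-½ - (-6 + 4/3))/(-6 + 4/3) - 30)² = ((-½ - 1*(-14/3))/(-14/3) - 30)² = (-3*(-½ + 14/3)/14 - 30)² = (-3/14*25/6 - 30)² = (-25/28 - 30)² = (-865/28)² = 748225/784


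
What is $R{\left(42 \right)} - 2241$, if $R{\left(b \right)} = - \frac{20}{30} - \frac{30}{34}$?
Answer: $- \frac{114370}{51} \approx -2242.5$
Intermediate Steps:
$R{\left(b \right)} = - \frac{79}{51}$ ($R{\left(b \right)} = \left(-20\right) \frac{1}{30} - \frac{15}{17} = - \frac{2}{3} - \frac{15}{17} = - \frac{79}{51}$)
$R{\left(42 \right)} - 2241 = - \frac{79}{51} - 2241 = - \frac{114370}{51}$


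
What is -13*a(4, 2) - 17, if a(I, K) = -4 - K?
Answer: 61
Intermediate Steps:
-13*a(4, 2) - 17 = -13*(-4 - 1*2) - 17 = -13*(-4 - 2) - 17 = -13*(-6) - 17 = 78 - 17 = 61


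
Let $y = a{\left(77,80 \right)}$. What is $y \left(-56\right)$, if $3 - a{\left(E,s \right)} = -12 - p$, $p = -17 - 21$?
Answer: $1288$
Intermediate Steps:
$p = -38$ ($p = -17 - 21 = -38$)
$a{\left(E,s \right)} = -23$ ($a{\left(E,s \right)} = 3 - \left(-12 - -38\right) = 3 - \left(-12 + 38\right) = 3 - 26 = -23$)
$y = -23$
$y \left(-56\right) = \left(-23\right) \left(-56\right) = 1288$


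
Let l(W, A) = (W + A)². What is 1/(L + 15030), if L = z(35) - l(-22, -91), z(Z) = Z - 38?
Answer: 1/2258 ≈ 0.00044287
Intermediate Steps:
l(W, A) = (A + W)²
z(Z) = -38 + Z
L = -12772 (L = (-38 + 35) - (-91 - 22)² = -3 - 1*(-113)² = -3 - 1*12769 = -3 - 12769 = -12772)
1/(L + 15030) = 1/(-12772 + 15030) = 1/2258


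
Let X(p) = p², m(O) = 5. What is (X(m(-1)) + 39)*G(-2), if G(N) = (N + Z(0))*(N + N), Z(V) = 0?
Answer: 512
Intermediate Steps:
G(N) = 2*N² (G(N) = (N + 0)*(N + N) = N*(2*N) = 2*N²)
(X(m(-1)) + 39)*G(-2) = (5² + 39)*(2*(-2)²) = (25 + 39)*(2*4) = 64*8 = 512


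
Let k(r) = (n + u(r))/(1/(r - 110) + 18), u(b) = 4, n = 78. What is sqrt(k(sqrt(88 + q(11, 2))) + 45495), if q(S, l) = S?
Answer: sqrt(90043625 - 2456976*sqrt(11))/sqrt(1979 - 54*sqrt(11)) ≈ 213.31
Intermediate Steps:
k(r) = 82/(18 + 1/(-110 + r)) (k(r) = (78 + 4)/(1/(r - 110) + 18) = 82/(1/(-110 + r) + 18) = 82/(18 + 1/(-110 + r)))
sqrt(k(sqrt(88 + q(11, 2))) + 45495) = sqrt(82*(-110 + sqrt(88 + 11))/(-1979 + 18*sqrt(88 + 11)) + 45495) = sqrt(82*(-110 + sqrt(99))/(-1979 + 18*sqrt(99)) + 45495) = sqrt(82*(-110 + 3*sqrt(11))/(-1979 + 18*(3*sqrt(11))) + 45495) = sqrt(82*(-110 + 3*sqrt(11))/(-1979 + 54*sqrt(11)) + 45495) = sqrt(45495 + 82*(-110 + 3*sqrt(11))/(-1979 + 54*sqrt(11)))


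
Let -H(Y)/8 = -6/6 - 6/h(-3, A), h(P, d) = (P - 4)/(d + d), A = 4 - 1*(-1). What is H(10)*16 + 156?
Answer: -5692/7 ≈ -813.14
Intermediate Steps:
A = 5 (A = 4 + 1 = 5)
h(P, d) = (-4 + P)/(2*d) (h(P, d) = (-4 + P)/((2*d)) = (-4 + P)*(1/(2*d)) = (-4 + P)/(2*d))
H(Y) = -424/7 (H(Y) = -8*(-6/6 - 6*10/(-4 - 3)) = -8*(-6*1/6 - 6/((1/2)*(1/5)*(-7))) = -8*(-1 - 6/(-7/10)) = -8*(-1 - 6*(-10/7)) = -8*(-1 + 60/7) = -8*53/7 = -424/7)
H(10)*16 + 156 = -424/7*16 + 156 = -6784/7 + 156 = -5692/7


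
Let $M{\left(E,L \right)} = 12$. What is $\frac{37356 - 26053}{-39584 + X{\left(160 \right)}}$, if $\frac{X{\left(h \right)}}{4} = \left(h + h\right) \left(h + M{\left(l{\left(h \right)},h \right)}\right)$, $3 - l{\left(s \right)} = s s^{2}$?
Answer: $\frac{11303}{180576} \approx 0.062594$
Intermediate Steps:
$l{\left(s \right)} = 3 - s^{3}$ ($l{\left(s \right)} = 3 - s s^{2} = 3 - s^{3}$)
$X{\left(h \right)} = 8 h \left(12 + h\right)$ ($X{\left(h \right)} = 4 \left(h + h\right) \left(h + 12\right) = 4 \cdot 2 h \left(12 + h\right) = 8 h \left(12 + h\right)$)
$\frac{37356 - 26053}{-39584 + X{\left(160 \right)}} = \frac{37356 - 26053}{-39584 + 8 \cdot 160 \left(12 + 160\right)} = \frac{11303}{-39584 + 8 \cdot 160 \cdot 172} = \frac{11303}{-39584 + 220160} = \frac{11303}{180576}$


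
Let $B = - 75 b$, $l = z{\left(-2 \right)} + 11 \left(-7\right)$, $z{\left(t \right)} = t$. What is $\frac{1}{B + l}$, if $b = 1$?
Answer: $- \frac{1}{154} \approx -0.0064935$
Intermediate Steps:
$l = -79$ ($l = -2 + 11 \left(-7\right) = -2 - 77 = -79$)
$B = -75$ ($B = \left(-75\right) 1 = -75$)
$\frac{1}{B + l} = \frac{1}{-75 - 79} = \frac{1}{-154} = - \frac{1}{154}$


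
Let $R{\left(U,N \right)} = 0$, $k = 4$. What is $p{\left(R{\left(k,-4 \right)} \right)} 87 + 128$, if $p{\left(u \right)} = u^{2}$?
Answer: $128$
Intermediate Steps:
$p{\left(R{\left(k,-4 \right)} \right)} 87 + 128 = 0^{2} \cdot 87 + 128 = 0 \cdot 87 + 128 = 0 + 128 = 128$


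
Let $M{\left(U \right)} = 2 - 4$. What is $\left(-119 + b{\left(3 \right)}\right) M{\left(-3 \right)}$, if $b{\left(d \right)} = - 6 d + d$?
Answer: $268$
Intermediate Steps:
$M{\left(U \right)} = -2$
$b{\left(d \right)} = - 5 d$
$\left(-119 + b{\left(3 \right)}\right) M{\left(-3 \right)} = \left(-119 - 15\right) \left(-2\right) = \left(-134\right) \left(-2\right) = 268$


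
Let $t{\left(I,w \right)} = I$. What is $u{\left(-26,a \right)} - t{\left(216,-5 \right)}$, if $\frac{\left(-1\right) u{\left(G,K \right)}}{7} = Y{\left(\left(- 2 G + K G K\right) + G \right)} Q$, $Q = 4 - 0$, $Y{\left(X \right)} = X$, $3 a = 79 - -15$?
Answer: $\frac{6424112}{9} \approx 7.1379 \cdot 10^{5}$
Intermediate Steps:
$a = \frac{94}{3}$ ($a = \frac{79 - -15}{3} = \frac{79 + 15}{3} = \frac{1}{3} \cdot 94 = \frac{94}{3} \approx 31.333$)
$Q = 4$ ($Q = 4 + 0 = 4$)
$u{\left(G,K \right)} = 28 G - 28 G K^{2}$ ($u{\left(G,K \right)} = - 7 \left(\left(- 2 G + K G K\right) + G\right) 4 = - 7 \left(\left(- 2 G + G K K\right) + G\right) 4 = - 7 \left(\left(- 2 G + G K^{2}\right) + G\right) 4 = - 7 \left(- G + G K^{2}\right) 4 = - 7 \left(- 4 G + 4 G K^{2}\right) = 28 G - 28 G K^{2}$)
$u{\left(-26,a \right)} - t{\left(216,-5 \right)} = 28 \left(-26\right) \left(1 - \left(\frac{94}{3}\right)^{2}\right) - 216 = 28 \left(-26\right) \left(1 - \frac{8836}{9}\right) - 216 = 28 \left(-26\right) \left(- \frac{8827}{9}\right) - 216 = \frac{6426056}{9} - 216 = \frac{6424112}{9}$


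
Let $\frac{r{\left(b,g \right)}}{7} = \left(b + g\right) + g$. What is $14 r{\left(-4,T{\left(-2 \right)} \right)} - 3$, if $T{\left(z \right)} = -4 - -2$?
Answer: $-787$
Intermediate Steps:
$T{\left(z \right)} = -2$ ($T{\left(z \right)} = -4 + 2 = -2$)
$r{\left(b,g \right)} = 7 b + 14 g$ ($r{\left(b,g \right)} = 7 \left(\left(b + g\right) + g\right) = 7 \left(b + 2 g\right) = 7 b + 14 g$)
$14 r{\left(-4,T{\left(-2 \right)} \right)} - 3 = 14 \left(7 \left(-4\right) + 14 \left(-2\right)\right) - 3 = 14 \left(-28 - 28\right) - 3 = 14 \left(-56\right) - 3 = -784 - 3 = -787$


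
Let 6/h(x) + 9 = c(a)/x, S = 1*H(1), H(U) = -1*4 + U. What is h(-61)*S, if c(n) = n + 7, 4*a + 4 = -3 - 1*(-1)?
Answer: 2196/1109 ≈ 1.9802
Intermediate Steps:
H(U) = -4 + U
S = -3 (S = 1*(-4 + 1) = 1*(-3) = -3)
a = -3/2 (a = -1 + (-3 - 1*(-1))/4 = -1 + (-3 + 1)/4 = -1 + (1/4)*(-2) = -1 - 1/2 = -3/2 ≈ -1.5000)
c(n) = 7 + n
h(x) = 6/(-9 + 11/(2*x)) (h(x) = 6/(-9 + (7 - 3/2)/x) = 6/(-9 + 11/(2*x)))
h(-61)*S = -12*(-61)/(-11 + 18*(-61))*(-3) = -12*(-61)/(-11 - 1098)*(-3) = -12*(-61)/(-1109)*(-3) = -12*(-61)*(-1/1109)*(-3) = -732/1109*(-3) = 2196/1109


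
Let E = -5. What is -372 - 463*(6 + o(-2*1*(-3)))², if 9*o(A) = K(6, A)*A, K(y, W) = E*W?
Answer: -91120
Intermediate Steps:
K(y, W) = -5*W
o(A) = -5*A²/9 (o(A) = ((-5*A)*A)/9 = (-5*A²)/9 = -5*A²/9)
-372 - 463*(6 + o(-2*1*(-3)))² = -372 - 463*(6 - 5*(-2*1*(-3))²/9)² = -372 - 463*(6 - 5*(-2*(-3))²/9)² = -372 - 463*(6 - 5/9*6²)² = -372 - 463*(6 - 5/9*36)² = -372 - 463*(6 - 20)² = -372 - 463*(-14)² = -372 - 463*196 = -372 - 90748 = -91120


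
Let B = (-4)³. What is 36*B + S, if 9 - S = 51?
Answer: -2346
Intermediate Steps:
S = -42 (S = 9 - 1*51 = 9 - 51 = -42)
B = -64
36*B + S = 36*(-64) - 42 = -2304 - 42 = -2346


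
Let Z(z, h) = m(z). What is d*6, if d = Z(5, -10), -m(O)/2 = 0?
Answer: 0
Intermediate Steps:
m(O) = 0 (m(O) = -2*0 = 0)
Z(z, h) = 0
d = 0
d*6 = 0*6 = 0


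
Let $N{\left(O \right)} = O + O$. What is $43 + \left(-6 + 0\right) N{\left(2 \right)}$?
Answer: $19$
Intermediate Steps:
$N{\left(O \right)} = 2 O$
$43 + \left(-6 + 0\right) N{\left(2 \right)} = 43 + \left(-6 + 0\right) 2 \cdot 2 = 43 - 24 = 19$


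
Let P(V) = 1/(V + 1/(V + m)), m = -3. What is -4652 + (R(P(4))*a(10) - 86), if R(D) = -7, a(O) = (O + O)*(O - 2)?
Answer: -5858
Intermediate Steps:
a(O) = 2*O*(-2 + O) (a(O) = (2*O)*(-2 + O) = 2*O*(-2 + O))
P(V) = 1/(V + 1/(-3 + V)) (P(V) = 1/(V + 1/(V - 3)) = 1/(V + 1/(-3 + V)))
-4652 + (R(P(4))*a(10) - 86) = -4652 + (-14*10*(-2 + 10) - 86) = -4652 + (-14*10*8 - 86) = -4652 + (-7*160 - 86) = -4652 + (-1120 - 86) = -4652 - 1206 = -5858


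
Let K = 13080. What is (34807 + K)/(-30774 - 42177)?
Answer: -47887/72951 ≈ -0.65643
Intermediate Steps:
(34807 + K)/(-30774 - 42177) = (34807 + 13080)/(-30774 - 42177) = 47887/(-72951) = 47887*(-1/72951) = -47887/72951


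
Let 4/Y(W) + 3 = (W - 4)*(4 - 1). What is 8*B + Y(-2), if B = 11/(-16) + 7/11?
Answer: -277/462 ≈ -0.59957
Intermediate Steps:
B = -9/176 (B = 11*(-1/16) + 7*(1/11) = -11/16 + 7/11 = -9/176 ≈ -0.051136)
Y(W) = 4/(-15 + 3*W) (Y(W) = 4/(-3 + (W - 4)*(4 - 1)) = 4/(-3 + (-4 + W)*3) = 4/(-3 + (-12 + 3*W)) = 4/(-15 + 3*W))
8*B + Y(-2) = 8*(-9/176) + 4/(3*(-5 - 2)) = -9/22 + (4/3)/(-7) = -9/22 + (4/3)*(-1/7) = -9/22 - 4/21 = -277/462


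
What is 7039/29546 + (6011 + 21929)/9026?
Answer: 444524627/133341098 ≈ 3.3337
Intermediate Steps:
7039/29546 + (6011 + 21929)/9026 = 7039*(1/29546) + 27940*(1/9026) = 7039/29546 + 13970/4513 = 444524627/133341098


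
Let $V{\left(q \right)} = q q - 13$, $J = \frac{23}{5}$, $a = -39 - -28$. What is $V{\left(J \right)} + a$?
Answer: $- \frac{71}{25} \approx -2.84$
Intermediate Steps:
$a = -11$ ($a = -39 + 28 = -11$)
$J = \frac{23}{5}$ ($J = 23 \cdot \frac{1}{5} = \frac{23}{5} \approx 4.6$)
$V{\left(q \right)} = -13 + q^{2}$ ($V{\left(q \right)} = q^{2} - 13 = -13 + q^{2}$)
$V{\left(J \right)} + a = \left(-13 + \left(\frac{23}{5}\right)^{2}\right) - 11 = \left(-13 + \frac{529}{25}\right) - 11 = \frac{204}{25} - 11 = - \frac{71}{25}$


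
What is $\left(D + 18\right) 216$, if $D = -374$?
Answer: $-76896$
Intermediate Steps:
$\left(D + 18\right) 216 = \left(-374 + 18\right) 216 = \left(-356\right) 216 = -76896$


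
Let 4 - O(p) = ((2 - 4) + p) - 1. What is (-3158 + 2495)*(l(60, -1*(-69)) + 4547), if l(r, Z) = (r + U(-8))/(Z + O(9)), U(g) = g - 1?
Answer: -202016100/67 ≈ -3.0152e+6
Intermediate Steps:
U(g) = -1 + g
O(p) = 7 - p (O(p) = 4 - (((2 - 4) + p) - 1) = 4 - ((-2 + p) - 1) = 4 - (-3 + p) = 4 + (3 - p) = 7 - p)
l(r, Z) = (-9 + r)/(-2 + Z) (l(r, Z) = (r + (-1 - 8))/(Z + (7 - 1*9)) = (r - 9)/(Z + (7 - 9)) = (-9 + r)/(Z - 2) = (-9 + r)/(-2 + Z))
(-3158 + 2495)*(l(60, -1*(-69)) + 4547) = (-3158 + 2495)*((-9 + 60)/(-2 - 1*(-69)) + 4547) = -663*(51/(-2 + 69) + 4547) = -663*(51/67 + 4547) = -663*304700/67 = -202016100/67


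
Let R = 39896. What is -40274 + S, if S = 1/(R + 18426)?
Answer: -2348860227/58322 ≈ -40274.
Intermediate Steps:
S = 1/58322 (S = 1/(39896 + 18426) = 1/58322 ≈ 1.7146e-5)
-40274 + S = -40274 + 1/58322 = -2348860227/58322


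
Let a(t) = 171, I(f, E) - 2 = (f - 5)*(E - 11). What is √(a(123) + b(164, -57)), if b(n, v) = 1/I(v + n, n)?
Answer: √10414317038/7804 ≈ 13.077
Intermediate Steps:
I(f, E) = 2 + (-11 + E)*(-5 + f) (I(f, E) = 2 + (f - 5)*(E - 11) = 2 + (-5 + f)*(-11 + E) = 2 + (-11 + E)*(-5 + f))
b(n, v) = 1/(57 - 16*n - 11*v + n*(n + v)) (b(n, v) = 1/(57 - 11*(v + n) - 5*n + n*(v + n)) = 1/(57 - 11*(n + v) - 5*n + n*(n + v)) = 1/(57 + (-11*n - 11*v) - 5*n + n*(n + v)) = 1/(57 - 16*n - 11*v + n*(n + v)))
√(a(123) + b(164, -57)) = √(171 + 1/(57 - 16*164 - 11*(-57) + 164*(164 - 57))) = √(171 + 1/(57 - 2624 + 627 + 164*107)) = √(171 + 1/(57 - 2624 + 627 + 17548)) = √(171 + 1/15608) = √(2668969/15608) = √10414317038/7804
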